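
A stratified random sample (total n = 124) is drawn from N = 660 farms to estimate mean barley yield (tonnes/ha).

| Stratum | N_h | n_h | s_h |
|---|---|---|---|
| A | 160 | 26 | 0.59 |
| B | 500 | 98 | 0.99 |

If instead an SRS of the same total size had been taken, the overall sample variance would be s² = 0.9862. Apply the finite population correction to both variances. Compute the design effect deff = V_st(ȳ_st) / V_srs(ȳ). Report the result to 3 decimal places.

V̂(ȳ_st) = Σ W_h² (1 − n_h/N_h) s_h²/n_h, with W_h = N_h/N and N = 660:
  stratum A: (160/660)²·(1 − 26/160)·0.59²/26 = 0.000658973
  stratum B: (500/660)²·(1 − 98/500)·0.99²/98 = 0.0046148
V_st = 0.00527377
V_srs = (1 − 124/660)·0.9862/124 = 0.00645898
deff = V_st / V_srs = 0.00527377/0.00645898 = 0.8165

deff ≈ 0.817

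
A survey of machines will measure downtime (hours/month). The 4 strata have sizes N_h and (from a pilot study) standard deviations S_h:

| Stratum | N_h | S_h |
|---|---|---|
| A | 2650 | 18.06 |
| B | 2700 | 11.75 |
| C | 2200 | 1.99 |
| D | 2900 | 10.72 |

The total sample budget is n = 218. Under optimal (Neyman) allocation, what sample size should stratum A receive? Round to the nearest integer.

91

Neyman allocation: n_h = n · N_h S_h / Σ N_i S_i, with n = 218.
  stratum A: N_h·S_h = 2650·18.06 = 47859.00
  stratum B: N_h·S_h = 2700·11.75 = 31725.00
  stratum C: N_h·S_h = 2200·1.99 = 4378.00
  stratum D: N_h·S_h = 2900·10.72 = 31088.00
Σ N_h S_h = 115050.00
n for stratum A = 218·47859.00/115050.00 = 90.685 → 91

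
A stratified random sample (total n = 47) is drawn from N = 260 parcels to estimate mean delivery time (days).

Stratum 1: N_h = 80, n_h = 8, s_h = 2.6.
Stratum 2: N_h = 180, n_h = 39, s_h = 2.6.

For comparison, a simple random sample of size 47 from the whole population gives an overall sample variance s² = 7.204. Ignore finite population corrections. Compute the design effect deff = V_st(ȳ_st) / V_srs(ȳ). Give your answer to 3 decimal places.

V̂(ȳ_st) = Σ W_h² s_h²/n_h, with W_h = N_h/N and N = 260:
  stratum 1: (80/260)²·2.6²/8 = 0.08
  stratum 2: (180/260)²·2.6²/39 = 0.0830769
V_st = 0.163077
V_srs = s²/n = 7.204/47 = 0.153277
deff = V_st / V_srs = 0.163077/0.153277 = 1.0639

deff ≈ 1.064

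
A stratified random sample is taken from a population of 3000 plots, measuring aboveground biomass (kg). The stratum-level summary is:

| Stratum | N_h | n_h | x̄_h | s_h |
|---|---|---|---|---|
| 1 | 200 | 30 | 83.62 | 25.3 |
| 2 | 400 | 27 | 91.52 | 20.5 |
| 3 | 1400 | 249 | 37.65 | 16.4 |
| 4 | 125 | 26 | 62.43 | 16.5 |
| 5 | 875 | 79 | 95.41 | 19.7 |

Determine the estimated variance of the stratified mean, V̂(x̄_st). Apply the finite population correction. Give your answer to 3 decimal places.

V̂(x̄_st) ≈ 0.927

V̂(x̄_st) = Σ W_h² (1 − n_h/N_h) s_h²/n_h, with W_h = N_h/N and N = 3000:
  stratum 1: (200/3000)²·(1 − 30/200)·25.3²/30 = 0.0806039
  stratum 2: (400/3000)²·(1 − 27/400)·20.5²/27 = 0.25803
  stratum 3: (1400/3000)²·(1 − 249/1400)·16.4²/249 = 0.193397
  stratum 4: (125/3000)²·(1 − 26/125)·16.5²/26 = 0.0143978
  stratum 5: (875/3000)²·(1 − 79/875)·19.7²/79 = 0.380175
V̂(x̄_st) = 0.926604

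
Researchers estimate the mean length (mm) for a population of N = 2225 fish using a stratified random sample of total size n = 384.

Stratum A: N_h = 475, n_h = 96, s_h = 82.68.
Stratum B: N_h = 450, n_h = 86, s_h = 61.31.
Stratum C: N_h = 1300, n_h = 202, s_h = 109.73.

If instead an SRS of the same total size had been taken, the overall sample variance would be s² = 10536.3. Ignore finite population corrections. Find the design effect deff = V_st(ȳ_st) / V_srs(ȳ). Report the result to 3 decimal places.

V̂(ȳ_st) = Σ W_h² s_h²/n_h, with W_h = N_h/N and N = 2225:
  stratum A: (475/2225)²·82.68²/96 = 3.24532
  stratum B: (450/2225)²·61.31²/86 = 1.78784
  stratum C: (1300/2225)²·109.73²/202 = 20.3482
V_st = 25.3814
V_srs = s²/n = 10536.3/384 = 27.4383
deff = V_st / V_srs = 25.3814/27.4383 = 0.9250

deff ≈ 0.925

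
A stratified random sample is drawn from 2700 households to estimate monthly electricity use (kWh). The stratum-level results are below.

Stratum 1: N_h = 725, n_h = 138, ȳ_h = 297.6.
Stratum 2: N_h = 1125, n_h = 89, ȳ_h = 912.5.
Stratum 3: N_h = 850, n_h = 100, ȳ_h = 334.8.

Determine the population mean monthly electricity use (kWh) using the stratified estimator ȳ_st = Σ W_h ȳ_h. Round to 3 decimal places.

ȳ_st ≈ 565.519

N = Σ N_h = 2700. Stratum weights W_h = N_h/N.
ȳ_st = (725·297.6 + 1125·912.5 + 850·334.8) / 2700 = 565.51944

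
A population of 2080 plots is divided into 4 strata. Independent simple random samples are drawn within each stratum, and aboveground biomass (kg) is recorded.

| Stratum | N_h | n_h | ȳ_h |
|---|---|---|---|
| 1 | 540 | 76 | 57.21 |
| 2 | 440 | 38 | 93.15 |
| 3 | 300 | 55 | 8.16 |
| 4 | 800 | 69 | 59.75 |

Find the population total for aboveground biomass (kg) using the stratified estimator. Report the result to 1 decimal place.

τ̂_st ≈ 122127.4

τ̂_st = Σ N_h ȳ_h = 540·57.21 + 440·93.15 + 300·8.16 + 800·59.75 = 122127.4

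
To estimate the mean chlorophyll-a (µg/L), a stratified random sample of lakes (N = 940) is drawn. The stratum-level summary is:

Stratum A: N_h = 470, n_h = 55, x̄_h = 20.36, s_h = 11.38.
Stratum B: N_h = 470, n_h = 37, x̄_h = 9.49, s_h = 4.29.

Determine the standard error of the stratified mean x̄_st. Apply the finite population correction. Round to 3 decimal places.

V̂(x̄_st) = Σ W_h² (1 − n_h/N_h) s_h²/n_h, with W_h = N_h/N and N = 940:
  stratum A: (470/940)²·(1 − 55/470)·11.38²/55 = 0.519771
  stratum B: (470/940)²·(1 − 37/470)·4.29²/37 = 0.114563
V̂(x̄_st) = 0.634334
SE(x̄_st) = √0.634334 = 0.796451

SE(x̄_st) ≈ 0.796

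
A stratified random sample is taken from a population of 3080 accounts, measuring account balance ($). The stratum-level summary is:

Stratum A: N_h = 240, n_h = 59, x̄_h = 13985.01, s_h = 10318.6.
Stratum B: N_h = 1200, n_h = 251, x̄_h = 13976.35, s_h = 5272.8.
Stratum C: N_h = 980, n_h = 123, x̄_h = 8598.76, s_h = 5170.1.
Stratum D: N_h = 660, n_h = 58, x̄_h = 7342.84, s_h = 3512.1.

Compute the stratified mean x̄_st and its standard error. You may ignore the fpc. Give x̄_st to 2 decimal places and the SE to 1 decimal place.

x̄_st ≈ 10844.51, SE ≈ 244.0

x̄_st = Σ W_h x̄_h = (240·13985.01 + 1200·13976.35 + 980·8598.76 + 660·7342.84)/3080 = 10844.50701
V̂(x̄_st) = Σ W_h² s_h²/n_h, with W_h = N_h/N and N = 3080:
  stratum A: (240/3080)²·10318.6²/59 = 10957.5
  stratum B: (1200/3080)²·5272.8²/251 = 16814
  stratum C: (980/3080)²·5170.1²/123 = 22001.1
  stratum D: (660/3080)²·3512.1²/58 = 9765.45
V̂(x̄_st) = 59537.9
SE(x̄_st) = √59537.9 = 244.004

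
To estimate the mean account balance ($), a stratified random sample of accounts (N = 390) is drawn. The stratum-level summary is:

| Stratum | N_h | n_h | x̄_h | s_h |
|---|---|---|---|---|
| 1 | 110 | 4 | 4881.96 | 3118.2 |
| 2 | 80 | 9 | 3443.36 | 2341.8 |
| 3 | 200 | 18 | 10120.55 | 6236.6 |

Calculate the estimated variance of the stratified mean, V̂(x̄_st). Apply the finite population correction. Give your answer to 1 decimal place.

V̂(x̄_st) ≈ 726224.7

V̂(x̄_st) = Σ W_h² (1 − n_h/N_h) s_h²/n_h, with W_h = N_h/N and N = 390:
  stratum 1: (110/390)²·(1 − 4/110)·3118.2²/4 = 186345
  stratum 2: (80/390)²·(1 − 9/80)·2341.8²/9 = 22755
  stratum 3: (200/390)²·(1 − 18/200)·6236.6²/18 = 517125
V̂(x̄_st) = 726225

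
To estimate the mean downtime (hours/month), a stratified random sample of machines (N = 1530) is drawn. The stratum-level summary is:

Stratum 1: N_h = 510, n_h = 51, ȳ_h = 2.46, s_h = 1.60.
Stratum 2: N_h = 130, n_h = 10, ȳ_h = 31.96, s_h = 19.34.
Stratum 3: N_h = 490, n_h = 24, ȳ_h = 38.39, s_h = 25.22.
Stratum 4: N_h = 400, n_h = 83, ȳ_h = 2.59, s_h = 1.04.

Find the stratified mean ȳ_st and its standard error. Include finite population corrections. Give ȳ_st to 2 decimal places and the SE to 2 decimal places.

ȳ_st ≈ 16.51, SE ≈ 1.69

ȳ_st = Σ W_h ȳ_h = (510·2.46 + 130·31.96 + 490·38.39 + 400·2.59)/1530 = 16.50752
V̂(ȳ_st) = Σ W_h² (1 − n_h/N_h) s_h²/n_h, with W_h = N_h/N and N = 1530:
  stratum 1: (510/1530)²·(1 − 51/510)·1.60²/51 = 0.00501961
  stratum 2: (130/1530)²·(1 − 10/130)·19.34²/10 = 0.249261
  stratum 3: (490/1530)²·(1 − 24/490)·25.22²/24 = 2.5851
  stratum 4: (400/1530)²·(1 − 83/400)·1.04²/83 = 0.00070587
V̂(ȳ_st) = 2.84009
SE(ȳ_st) = √2.84009 = 1.68526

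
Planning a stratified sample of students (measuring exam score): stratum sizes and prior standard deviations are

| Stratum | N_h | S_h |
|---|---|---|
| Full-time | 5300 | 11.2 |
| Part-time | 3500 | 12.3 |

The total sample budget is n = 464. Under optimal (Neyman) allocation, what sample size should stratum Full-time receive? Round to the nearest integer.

269

Neyman allocation: n_h = n · N_h S_h / Σ N_i S_i, with n = 464.
  stratum Full-time: N_h·S_h = 5300·11.2 = 59360.00
  stratum Part-time: N_h·S_h = 3500·12.3 = 43050.00
Σ N_h S_h = 102410.00
n for stratum Full-time = 464·59360.00/102410.00 = 268.949 → 269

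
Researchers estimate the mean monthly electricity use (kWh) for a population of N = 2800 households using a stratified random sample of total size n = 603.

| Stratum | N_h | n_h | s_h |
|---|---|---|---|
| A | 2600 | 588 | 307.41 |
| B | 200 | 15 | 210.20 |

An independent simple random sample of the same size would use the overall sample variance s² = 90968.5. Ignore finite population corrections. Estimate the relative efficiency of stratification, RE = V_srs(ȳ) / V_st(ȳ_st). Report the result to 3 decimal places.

RE ≈ 0.982

V̂(ȳ_st) = Σ W_h² s_h²/n_h, with W_h = N_h/N and N = 2800:
  stratum A: (2600/2800)²·307.41²/588 = 138.576
  stratum B: (200/2800)²·210.20²/15 = 15.0286
V_st = 153.605
V_srs = s²/n = 90968.5/603 = 150.86
Relative efficiency = V_srs / V_st = 150.86/153.605 = 0.9821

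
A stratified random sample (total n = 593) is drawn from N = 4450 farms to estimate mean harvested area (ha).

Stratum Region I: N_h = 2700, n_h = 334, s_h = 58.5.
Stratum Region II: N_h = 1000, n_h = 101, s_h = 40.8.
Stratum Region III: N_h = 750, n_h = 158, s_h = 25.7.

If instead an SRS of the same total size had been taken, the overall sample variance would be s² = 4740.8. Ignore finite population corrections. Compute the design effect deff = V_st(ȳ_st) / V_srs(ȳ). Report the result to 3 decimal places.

V̂(ȳ_st) = Σ W_h² s_h²/n_h, with W_h = N_h/N and N = 4450:
  stratum Region I: (2700/4450)²·58.5²/334 = 3.77201
  stratum Region II: (1000/4450)²·40.8²/101 = 0.832298
  stratum Region III: (750/4450)²·25.7²/158 = 0.118744
V_st = 4.72305
V_srs = s²/n = 4740.8/593 = 7.9946
deff = V_st / V_srs = 4.72305/7.9946 = 0.5908

deff ≈ 0.591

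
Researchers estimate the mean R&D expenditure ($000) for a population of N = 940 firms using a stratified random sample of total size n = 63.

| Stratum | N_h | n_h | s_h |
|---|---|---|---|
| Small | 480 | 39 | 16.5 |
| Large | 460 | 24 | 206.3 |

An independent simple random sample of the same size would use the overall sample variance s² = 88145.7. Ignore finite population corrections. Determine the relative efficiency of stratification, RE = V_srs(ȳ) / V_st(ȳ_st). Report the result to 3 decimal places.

V̂(ȳ_st) = Σ W_h² s_h²/n_h, with W_h = N_h/N and N = 940:
  stratum Small: (480/940)²·16.5²/39 = 1.82025
  stratum Large: (460/940)²·206.3²/24 = 424.666
V_st = 426.486
V_srs = s²/n = 88145.7/63 = 1399.14
Relative efficiency = V_srs / V_st = 1399.14/426.486 = 3.2806

RE ≈ 3.281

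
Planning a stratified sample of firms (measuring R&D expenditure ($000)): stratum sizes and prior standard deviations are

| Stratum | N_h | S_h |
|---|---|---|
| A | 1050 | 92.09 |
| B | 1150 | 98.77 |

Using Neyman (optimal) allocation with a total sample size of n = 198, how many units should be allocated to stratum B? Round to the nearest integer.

Neyman allocation: n_h = n · N_h S_h / Σ N_i S_i, with n = 198.
  stratum A: N_h·S_h = 1050·92.09 = 96694.50
  stratum B: N_h·S_h = 1150·98.77 = 113585.50
Σ N_h S_h = 210280.00
n for stratum B = 198·113585.50/210280.00 = 106.952 → 107

107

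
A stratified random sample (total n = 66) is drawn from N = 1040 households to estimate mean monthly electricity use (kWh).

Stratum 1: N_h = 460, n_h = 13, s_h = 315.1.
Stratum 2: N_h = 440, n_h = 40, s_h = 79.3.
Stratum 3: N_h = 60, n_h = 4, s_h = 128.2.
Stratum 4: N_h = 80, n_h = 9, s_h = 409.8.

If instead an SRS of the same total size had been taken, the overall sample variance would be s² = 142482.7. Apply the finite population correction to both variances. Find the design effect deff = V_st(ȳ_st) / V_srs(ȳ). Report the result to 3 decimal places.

deff ≈ 0.786

V̂(ȳ_st) = Σ W_h² (1 − n_h/N_h) s_h²/n_h, with W_h = N_h/N and N = 1040:
  stratum 1: (460/1040)²·(1 − 13/460)·315.1²/13 = 1451.95
  stratum 2: (440/1040)²·(1 − 40/440)·79.3²/40 = 25.5819
  stratum 3: (60/1040)²·(1 − 4/60)·128.2²/4 = 12.7641
  stratum 4: (80/1040)²·(1 − 9/80)·409.8²/9 = 97.9903
V_st = 1588.29
V_srs = (1 − 66/1040)·142482.7/66 = 2021.83
deff = V_st / V_srs = 1588.29/2021.83 = 0.7856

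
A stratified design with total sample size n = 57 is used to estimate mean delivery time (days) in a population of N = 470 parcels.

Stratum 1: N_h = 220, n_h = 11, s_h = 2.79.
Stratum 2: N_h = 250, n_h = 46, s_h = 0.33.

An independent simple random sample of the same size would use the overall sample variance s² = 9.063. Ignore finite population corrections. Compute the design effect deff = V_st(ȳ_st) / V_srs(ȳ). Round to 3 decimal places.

V̂(ȳ_st) = Σ W_h² s_h²/n_h, with W_h = N_h/N and N = 470:
  stratum 1: (220/470)²·2.79²/11 = 0.155048
  stratum 2: (250/470)²·0.33²/46 = 0.000669814
V_st = 0.155718
V_srs = s²/n = 9.063/57 = 0.159
deff = V_st / V_srs = 0.155718/0.159 = 0.9794

deff ≈ 0.979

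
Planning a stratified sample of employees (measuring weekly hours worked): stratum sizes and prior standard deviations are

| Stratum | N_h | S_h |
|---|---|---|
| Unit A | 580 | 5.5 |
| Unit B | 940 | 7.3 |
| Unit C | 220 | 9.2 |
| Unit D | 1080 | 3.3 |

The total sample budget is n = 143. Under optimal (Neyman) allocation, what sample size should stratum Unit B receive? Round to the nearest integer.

Neyman allocation: n_h = n · N_h S_h / Σ N_i S_i, with n = 143.
  stratum Unit A: N_h·S_h = 580·5.5 = 3190.00
  stratum Unit B: N_h·S_h = 940·7.3 = 6862.00
  stratum Unit C: N_h·S_h = 220·9.2 = 2024.00
  stratum Unit D: N_h·S_h = 1080·3.3 = 3564.00
Σ N_h S_h = 15640.00
n for stratum Unit B = 143·6862.00/15640.00 = 62.741 → 63

63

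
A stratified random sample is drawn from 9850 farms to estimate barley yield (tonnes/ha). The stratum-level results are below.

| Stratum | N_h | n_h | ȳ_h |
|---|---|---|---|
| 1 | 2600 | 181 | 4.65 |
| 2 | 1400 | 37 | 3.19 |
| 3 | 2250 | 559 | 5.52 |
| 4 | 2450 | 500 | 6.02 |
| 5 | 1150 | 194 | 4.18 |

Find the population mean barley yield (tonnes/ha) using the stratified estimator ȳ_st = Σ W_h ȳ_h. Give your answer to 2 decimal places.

ȳ_st ≈ 4.93

N = Σ N_h = 9850. Stratum weights W_h = N_h/N.
ȳ_st = (2600·4.65 + 1400·3.19 + 2250·5.52 + 2450·6.02 + 1150·4.18) / 9850 = 4.9271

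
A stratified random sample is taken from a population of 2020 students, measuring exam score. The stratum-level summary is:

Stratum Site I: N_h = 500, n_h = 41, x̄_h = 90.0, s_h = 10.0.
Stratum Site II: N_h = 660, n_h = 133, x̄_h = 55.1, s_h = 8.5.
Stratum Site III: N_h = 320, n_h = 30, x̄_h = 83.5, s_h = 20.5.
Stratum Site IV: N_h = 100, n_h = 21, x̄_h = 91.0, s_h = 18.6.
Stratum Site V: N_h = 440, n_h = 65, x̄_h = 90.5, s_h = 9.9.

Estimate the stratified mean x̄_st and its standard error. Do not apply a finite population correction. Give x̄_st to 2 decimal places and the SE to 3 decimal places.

x̄_st = Σ W_h x̄_h = (500·90.0 + 660·55.1 + 320·83.5 + 100·91.0 + 440·90.5)/2020 = 77.72574
V̂(x̄_st) = Σ W_h² s_h²/n_h, with W_h = N_h/N and N = 2020:
  stratum Site I: (500/2020)²·10.0²/41 = 0.149435
  stratum Site II: (660/2020)²·8.5²/133 = 0.0579924
  stratum Site III: (320/2020)²·20.5²/30 = 0.351547
  stratum Site IV: (100/2020)²·18.6²/21 = 0.0403742
  stratum Site V: (440/2020)²·9.9²/65 = 0.0715418
V̂(x̄_st) = 0.670891
SE(x̄_st) = √0.670891 = 0.819079

x̄_st ≈ 77.73, SE ≈ 0.819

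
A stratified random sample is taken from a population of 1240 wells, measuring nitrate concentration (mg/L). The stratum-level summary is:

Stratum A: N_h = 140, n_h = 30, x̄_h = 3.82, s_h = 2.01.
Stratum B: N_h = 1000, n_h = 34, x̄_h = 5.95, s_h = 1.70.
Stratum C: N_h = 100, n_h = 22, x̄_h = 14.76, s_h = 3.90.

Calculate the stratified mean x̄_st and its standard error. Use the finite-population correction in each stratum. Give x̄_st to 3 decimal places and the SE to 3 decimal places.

x̄_st ≈ 6.420, SE ≈ 0.241

x̄_st = Σ W_h x̄_h = (140·3.82 + 1000·5.95 + 100·14.76)/1240 = 6.42000
V̂(x̄_st) = Σ W_h² (1 − n_h/N_h) s_h²/n_h, with W_h = N_h/N and N = 1240:
  stratum A: (140/1240)²·(1 − 30/140)·2.01²/30 = 0.0013488
  stratum B: (1000/1240)²·(1 − 34/1000)·1.70²/34 = 0.0534014
  stratum C: (100/1240)²·(1 − 22/100)·3.90²/22 = 0.00350718
V̂(x̄_st) = 0.0582574
SE(x̄_st) = √0.0582574 = 0.241366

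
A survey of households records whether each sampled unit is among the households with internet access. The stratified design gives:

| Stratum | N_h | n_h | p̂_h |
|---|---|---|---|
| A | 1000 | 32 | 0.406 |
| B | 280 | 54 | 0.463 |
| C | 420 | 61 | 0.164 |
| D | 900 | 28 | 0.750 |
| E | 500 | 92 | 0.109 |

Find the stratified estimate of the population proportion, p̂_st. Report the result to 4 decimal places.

p̂_st ≈ 0.4303

N = 3100; stratum weights W_h = N_h/N.
p̂_st = Σ W_h p̂_h = (1000·0.406 + 280·0.463 + 420·0.164 + 900·0.750 + 500·0.109)/3100 = 0.43033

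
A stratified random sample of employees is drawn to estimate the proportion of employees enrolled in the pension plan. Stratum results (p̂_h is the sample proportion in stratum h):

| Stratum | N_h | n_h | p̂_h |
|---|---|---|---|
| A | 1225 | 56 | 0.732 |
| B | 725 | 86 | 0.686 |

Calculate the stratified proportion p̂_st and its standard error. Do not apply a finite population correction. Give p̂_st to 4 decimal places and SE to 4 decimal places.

N = 1950; stratum weights W_h = N_h/N.
p̂_st = Σ W_h p̂_h = (1225·0.732 + 725·0.686)/1950 = 0.71490
V̂(p̂_st) = Σ W_h² p̂_h(1−p̂_h)/(n_h−1):
  stratum A: (1225/1950)²·0.732·0.268/55 = 0.00140762
  stratum B: (725/1950)²·0.686·0.314/85 = 0.000350301
V̂(p̂_st) = 0.00175792; SE = √V̂ = 0.0419276

p̂_st ≈ 0.7149, SE ≈ 0.0419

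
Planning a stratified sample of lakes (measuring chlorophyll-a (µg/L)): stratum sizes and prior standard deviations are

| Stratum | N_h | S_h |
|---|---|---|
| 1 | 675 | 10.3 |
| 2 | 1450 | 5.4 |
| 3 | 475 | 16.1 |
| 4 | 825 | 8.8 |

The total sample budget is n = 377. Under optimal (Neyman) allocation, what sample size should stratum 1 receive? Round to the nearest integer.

88

Neyman allocation: n_h = n · N_h S_h / Σ N_i S_i, with n = 377.
  stratum 1: N_h·S_h = 675·10.3 = 6952.50
  stratum 2: N_h·S_h = 1450·5.4 = 7830.00
  stratum 3: N_h·S_h = 475·16.1 = 7647.50
  stratum 4: N_h·S_h = 825·8.8 = 7260.00
Σ N_h S_h = 29690.00
n for stratum 1 = 377·6952.50/29690.00 = 88.282 → 88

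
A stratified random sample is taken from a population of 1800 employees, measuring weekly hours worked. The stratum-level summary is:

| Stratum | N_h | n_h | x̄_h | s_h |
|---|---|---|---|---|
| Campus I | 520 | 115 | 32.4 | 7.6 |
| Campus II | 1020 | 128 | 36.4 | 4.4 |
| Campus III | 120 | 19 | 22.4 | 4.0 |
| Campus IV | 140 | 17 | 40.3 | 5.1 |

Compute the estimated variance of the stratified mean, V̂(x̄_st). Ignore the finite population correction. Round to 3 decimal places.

V̂(x̄_st) = Σ W_h² s_h²/n_h, with W_h = N_h/N and N = 1800:
  stratum Campus I: (520/1800)²·7.6²/115 = 0.0419171
  stratum Campus II: (1020/1800)²·4.4²/128 = 0.0485681
  stratum Campus III: (120/1800)²·4.0²/19 = 0.00374269
  stratum Campus IV: (140/1800)²·5.1²/17 = 0.00925556
V̂(x̄_st) = 0.103483

V̂(x̄_st) ≈ 0.103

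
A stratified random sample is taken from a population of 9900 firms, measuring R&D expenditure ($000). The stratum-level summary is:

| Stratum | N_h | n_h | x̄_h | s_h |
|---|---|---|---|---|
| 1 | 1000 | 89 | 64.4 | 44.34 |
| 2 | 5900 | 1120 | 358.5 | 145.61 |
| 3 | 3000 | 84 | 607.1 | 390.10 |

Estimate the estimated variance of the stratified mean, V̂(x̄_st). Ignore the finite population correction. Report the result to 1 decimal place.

V̂(x̄_st) = Σ W_h² s_h²/n_h, with W_h = N_h/N and N = 9900:
  stratum 1: (1000/9900)²·44.34²/89 = 0.225388
  stratum 2: (5900/9900)²·145.61²/1120 = 6.72354
  stratum 3: (3000/9900)²·390.10²/84 = 166.358
V̂(x̄_st) = 173.307

V̂(x̄_st) ≈ 173.3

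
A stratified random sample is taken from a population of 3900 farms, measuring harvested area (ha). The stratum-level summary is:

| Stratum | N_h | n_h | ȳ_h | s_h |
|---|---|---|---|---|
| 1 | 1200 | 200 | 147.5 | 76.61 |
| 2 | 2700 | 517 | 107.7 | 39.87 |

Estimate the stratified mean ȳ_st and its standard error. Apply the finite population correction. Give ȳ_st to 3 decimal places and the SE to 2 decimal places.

ȳ_st = Σ W_h ȳ_h = (1200·147.5 + 2700·107.7)/3900 = 119.94615
V̂(ȳ_st) = Σ W_h² (1 − n_h/N_h) s_h²/n_h, with W_h = N_h/N and N = 3900:
  stratum 1: (1200/3900)²·(1 − 200/1200)·76.61²/200 = 2.31522
  stratum 2: (2700/3900)²·(1 − 517/2700)·39.87²/517 = 1.19149
V̂(ȳ_st) = 3.50671
SE(ȳ_st) = √3.50671 = 1.87262

ȳ_st ≈ 119.946, SE ≈ 1.87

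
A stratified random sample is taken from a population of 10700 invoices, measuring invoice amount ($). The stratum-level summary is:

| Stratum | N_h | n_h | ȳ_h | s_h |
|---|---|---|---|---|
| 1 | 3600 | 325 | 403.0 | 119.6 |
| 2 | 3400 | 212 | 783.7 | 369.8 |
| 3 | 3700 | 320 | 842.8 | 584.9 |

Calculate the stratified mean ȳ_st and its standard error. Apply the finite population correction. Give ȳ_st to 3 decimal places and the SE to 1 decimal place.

ȳ_st ≈ 676.050, SE ≈ 13.5

ȳ_st = Σ W_h ȳ_h = (3600·403.0 + 3400·783.7 + 3700·842.8)/10700 = 676.05047
V̂(ȳ_st) = Σ W_h² (1 − n_h/N_h) s_h²/n_h, with W_h = N_h/N and N = 10700:
  stratum 1: (3600/10700)²·(1 − 325/3600)·119.6²/325 = 4.53237
  stratum 2: (3400/10700)²·(1 − 212/3400)·369.8²/212 = 61.07
  stratum 3: (3700/10700)²·(1 − 320/3700)·584.9²/320 = 116.779
V̂(ȳ_st) = 182.381
SE(ȳ_st) = √182.381 = 13.5049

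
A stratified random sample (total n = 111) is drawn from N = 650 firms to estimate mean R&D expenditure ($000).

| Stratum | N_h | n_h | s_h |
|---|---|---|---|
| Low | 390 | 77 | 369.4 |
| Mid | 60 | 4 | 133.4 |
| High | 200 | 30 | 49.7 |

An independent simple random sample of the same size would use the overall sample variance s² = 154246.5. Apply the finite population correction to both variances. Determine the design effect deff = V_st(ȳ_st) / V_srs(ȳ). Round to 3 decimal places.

deff ≈ 0.481

V̂(ȳ_st) = Σ W_h² (1 − n_h/N_h) s_h²/n_h, with W_h = N_h/N and N = 650:
  stratum Low: (390/650)²·(1 − 77/390)·369.4²/77 = 512.018
  stratum Mid: (60/650)²·(1 − 4/60)·133.4²/4 = 35.3805
  stratum High: (200/650)²·(1 − 30/200)·49.7²/30 = 6.62588
V_st = 554.024
V_srs = (1 − 111/650)·154246.5/111 = 1152.31
deff = V_st / V_srs = 554.024/1152.31 = 0.4808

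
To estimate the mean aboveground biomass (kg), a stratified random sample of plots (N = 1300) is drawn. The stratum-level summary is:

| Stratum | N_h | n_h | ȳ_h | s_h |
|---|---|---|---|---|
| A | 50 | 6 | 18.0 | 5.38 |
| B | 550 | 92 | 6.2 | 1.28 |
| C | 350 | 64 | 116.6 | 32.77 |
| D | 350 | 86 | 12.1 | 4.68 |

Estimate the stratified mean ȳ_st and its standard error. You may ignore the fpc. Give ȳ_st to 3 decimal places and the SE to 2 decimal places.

ȳ_st = Σ W_h ȳ_h = (50·18.0 + 550·6.2 + 350·116.6 + 350·12.1)/1300 = 37.96538
V̂(ȳ_st) = Σ W_h² s_h²/n_h, with W_h = N_h/N and N = 1300:
  stratum A: (50/1300)²·5.38²/6 = 0.00713619
  stratum B: (550/1300)²·1.28²/92 = 0.00318765
  stratum C: (350/1300)²·32.77²/64 = 1.21625
  stratum D: (350/1300)²·4.68²/86 = 0.0184605
V̂(ȳ_st) = 1.24503
SE(ȳ_st) = √1.24503 = 1.11581

ȳ_st ≈ 37.965, SE ≈ 1.12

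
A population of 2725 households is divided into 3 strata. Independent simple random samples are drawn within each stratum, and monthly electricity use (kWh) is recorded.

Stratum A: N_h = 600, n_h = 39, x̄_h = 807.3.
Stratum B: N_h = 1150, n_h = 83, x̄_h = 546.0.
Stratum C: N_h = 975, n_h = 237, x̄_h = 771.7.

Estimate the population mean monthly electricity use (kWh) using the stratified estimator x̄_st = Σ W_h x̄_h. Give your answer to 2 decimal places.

x̄_st ≈ 684.29

N = Σ N_h = 2725. Stratum weights W_h = N_h/N.
x̄_st = (600·807.3 + 1150·546.0 + 975·771.7) / 2725 = 684.2890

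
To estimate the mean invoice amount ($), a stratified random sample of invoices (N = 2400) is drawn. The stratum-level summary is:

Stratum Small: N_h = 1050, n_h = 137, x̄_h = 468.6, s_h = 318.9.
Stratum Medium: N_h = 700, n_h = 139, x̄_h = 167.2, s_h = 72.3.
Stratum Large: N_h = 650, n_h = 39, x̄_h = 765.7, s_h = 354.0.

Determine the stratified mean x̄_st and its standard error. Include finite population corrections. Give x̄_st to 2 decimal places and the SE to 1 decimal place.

x̄_st = Σ W_h x̄_h = (1050·468.6 + 700·167.2 + 650·765.7)/2400 = 461.15625
V̂(x̄_st) = Σ W_h² (1 − n_h/N_h) s_h²/n_h, with W_h = N_h/N and N = 2400:
  stratum Small: (1050/2400)²·(1 − 137/1050)·318.9²/137 = 123.545
  stratum Medium: (700/2400)²·(1 − 139/700)·72.3²/139 = 2.56389
  stratum Large: (650/2400)²·(1 − 39/650)·354.0²/39 = 221.551
V̂(x̄_st) = 347.66
SE(x̄_st) = √347.66 = 18.6457

x̄_st ≈ 461.16, SE ≈ 18.6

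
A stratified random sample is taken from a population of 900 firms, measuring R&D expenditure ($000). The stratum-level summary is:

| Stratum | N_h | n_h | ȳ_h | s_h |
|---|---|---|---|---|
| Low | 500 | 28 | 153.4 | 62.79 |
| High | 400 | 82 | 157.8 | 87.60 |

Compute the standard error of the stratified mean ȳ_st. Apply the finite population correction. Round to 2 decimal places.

V̂(ȳ_st) = Σ W_h² (1 − n_h/N_h) s_h²/n_h, with W_h = N_h/N and N = 900:
  stratum Low: (500/900)²·(1 − 28/500)·62.79²/28 = 41.0251
  stratum High: (400/900)²·(1 − 82/400)·87.60²/82 = 14.6959
V̂(ȳ_st) = 55.721
SE(ȳ_st) = √55.721 = 7.46465

SE(ȳ_st) ≈ 7.46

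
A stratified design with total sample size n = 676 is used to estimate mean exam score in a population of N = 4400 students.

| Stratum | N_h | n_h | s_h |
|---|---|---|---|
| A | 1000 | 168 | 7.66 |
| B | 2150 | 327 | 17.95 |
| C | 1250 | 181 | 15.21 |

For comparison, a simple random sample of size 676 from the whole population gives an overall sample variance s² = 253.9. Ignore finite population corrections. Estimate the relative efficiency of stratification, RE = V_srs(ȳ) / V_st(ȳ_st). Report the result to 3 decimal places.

RE ≈ 1.054

V̂(ȳ_st) = Σ W_h² s_h²/n_h, with W_h = N_h/N and N = 4400:
  stratum A: (1000/4400)²·7.66²/168 = 0.0180403
  stratum B: (2150/4400)²·17.95²/327 = 0.235263
  stratum C: (1250/4400)²·15.21²/181 = 0.103156
V_st = 0.356459
V_srs = s²/n = 253.9/676 = 0.375592
Relative efficiency = V_srs / V_st = 0.375592/0.356459 = 1.0537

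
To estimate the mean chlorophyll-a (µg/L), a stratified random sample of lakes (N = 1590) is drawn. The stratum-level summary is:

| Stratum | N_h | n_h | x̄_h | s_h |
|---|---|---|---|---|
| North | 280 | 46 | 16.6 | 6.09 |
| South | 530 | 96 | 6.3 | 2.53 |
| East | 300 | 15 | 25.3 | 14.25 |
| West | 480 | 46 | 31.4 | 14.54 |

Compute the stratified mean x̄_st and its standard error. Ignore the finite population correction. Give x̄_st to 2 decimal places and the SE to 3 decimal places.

x̄_st ≈ 19.28, SE ≈ 0.966

x̄_st = Σ W_h x̄_h = (280·16.6 + 530·6.3 + 300·25.3 + 480·31.4)/1590 = 19.27610
V̂(x̄_st) = Σ W_h² s_h²/n_h, with W_h = N_h/N and N = 1590:
  stratum North: (280/1590)²·6.09²/46 = 0.0250034
  stratum South: (530/1590)²·2.53²/96 = 0.00740845
  stratum East: (300/1590)²·14.25²/15 = 0.481933
  stratum West: (480/1590)²·14.54²/46 = 0.418851
V̂(x̄_st) = 0.933196
SE(x̄_st) = √0.933196 = 0.96602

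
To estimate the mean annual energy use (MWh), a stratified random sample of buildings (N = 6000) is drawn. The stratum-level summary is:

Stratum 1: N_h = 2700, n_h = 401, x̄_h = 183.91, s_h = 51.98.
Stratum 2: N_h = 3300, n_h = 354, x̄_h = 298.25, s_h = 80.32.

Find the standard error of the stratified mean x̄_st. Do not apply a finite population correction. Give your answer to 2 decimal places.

SE(x̄_st) ≈ 2.62

V̂(x̄_st) = Σ W_h² s_h²/n_h, with W_h = N_h/N and N = 6000:
  stratum 1: (2700/6000)²·51.98²/401 = 1.36444
  stratum 2: (3300/6000)²·80.32²/354 = 5.51277
V̂(x̄_st) = 6.8772
SE(x̄_st) = √6.8772 = 2.62244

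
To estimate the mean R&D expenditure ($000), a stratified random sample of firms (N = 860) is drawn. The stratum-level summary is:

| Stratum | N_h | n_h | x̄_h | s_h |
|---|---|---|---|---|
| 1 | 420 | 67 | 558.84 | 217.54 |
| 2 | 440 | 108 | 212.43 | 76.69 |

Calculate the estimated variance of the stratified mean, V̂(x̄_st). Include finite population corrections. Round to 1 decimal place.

V̂(x̄_st) ≈ 152.3

V̂(x̄_st) = Σ W_h² (1 − n_h/N_h) s_h²/n_h, with W_h = N_h/N and N = 860:
  stratum 1: (420/860)²·(1 − 67/420)·217.54²/67 = 141.589
  stratum 2: (440/860)²·(1 − 108/440)·76.69²/108 = 10.7559
V̂(x̄_st) = 152.345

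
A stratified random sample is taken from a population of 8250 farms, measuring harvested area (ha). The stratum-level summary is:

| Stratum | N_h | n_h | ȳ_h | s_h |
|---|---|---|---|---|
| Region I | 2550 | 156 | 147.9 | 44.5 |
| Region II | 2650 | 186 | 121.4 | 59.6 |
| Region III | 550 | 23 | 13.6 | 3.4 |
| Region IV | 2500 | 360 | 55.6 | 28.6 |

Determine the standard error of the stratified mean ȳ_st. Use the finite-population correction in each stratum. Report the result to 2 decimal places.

V̂(ȳ_st) = Σ W_h² (1 − n_h/N_h) s_h²/n_h, with W_h = N_h/N and N = 8250:
  stratum Region I: (2550/8250)²·(1 − 156/2550)·44.5²/156 = 1.13855
  stratum Region II: (2650/8250)²·(1 − 186/2650)·59.6²/186 = 1.83214
  stratum Region III: (550/8250)²·(1 − 23/550)·3.4²/23 = 0.0021404
  stratum Region IV: (2500/8250)²·(1 − 360/2500)·28.6²/360 = 0.178598
V̂(ȳ_st) = 3.15143
SE(ȳ_st) = √3.15143 = 1.77523

SE(ȳ_st) ≈ 1.78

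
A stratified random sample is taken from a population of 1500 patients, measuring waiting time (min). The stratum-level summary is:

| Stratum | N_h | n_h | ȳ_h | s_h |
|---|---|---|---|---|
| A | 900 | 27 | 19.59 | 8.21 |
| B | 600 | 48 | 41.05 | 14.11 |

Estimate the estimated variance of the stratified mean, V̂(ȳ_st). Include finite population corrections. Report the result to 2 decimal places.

V̂(ȳ_st) = Σ W_h² (1 − n_h/N_h) s_h²/n_h, with W_h = N_h/N and N = 1500:
  stratum A: (900/1500)²·(1 − 27/900)·8.21²/27 = 0.87176
  stratum B: (600/1500)²·(1 − 48/600)·14.11²/48 = 0.610549
V̂(ȳ_st) = 1.48231

V̂(ȳ_st) ≈ 1.48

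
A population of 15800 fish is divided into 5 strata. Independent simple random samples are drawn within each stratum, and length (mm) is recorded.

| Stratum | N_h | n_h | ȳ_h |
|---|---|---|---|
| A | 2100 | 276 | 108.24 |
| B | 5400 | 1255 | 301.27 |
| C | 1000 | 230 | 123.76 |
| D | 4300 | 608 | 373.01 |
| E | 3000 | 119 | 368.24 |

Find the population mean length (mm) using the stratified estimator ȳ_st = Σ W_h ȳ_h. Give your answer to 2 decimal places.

ȳ_st ≈ 296.62

N = Σ N_h = 15800. Stratum weights W_h = N_h/N.
ȳ_st = (2100·108.24 + 5400·301.27 + 1000·123.76 + 4300·373.01 + 3000·368.24) / 15800 = 296.6193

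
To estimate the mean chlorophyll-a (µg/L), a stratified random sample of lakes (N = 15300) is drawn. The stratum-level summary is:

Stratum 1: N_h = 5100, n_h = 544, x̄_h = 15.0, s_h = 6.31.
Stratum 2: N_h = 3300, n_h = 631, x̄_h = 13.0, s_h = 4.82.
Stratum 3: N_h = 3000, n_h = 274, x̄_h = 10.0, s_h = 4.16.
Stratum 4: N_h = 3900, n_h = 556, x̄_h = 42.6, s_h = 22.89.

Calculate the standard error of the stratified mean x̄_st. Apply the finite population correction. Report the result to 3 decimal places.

SE(x̄_st) ≈ 0.252

V̂(x̄_st) = Σ W_h² (1 − n_h/N_h) s_h²/n_h, with W_h = N_h/N and N = 15300:
  stratum 1: (5100/15300)²·(1 − 544/5100)·6.31²/544 = 0.00726492
  stratum 2: (3300/15300)²·(1 − 631/3300)·4.82²/631 = 0.0013853
  stratum 3: (3000/15300)²·(1 − 274/3000)·4.16²/274 = 0.00220648
  stratum 4: (3900/15300)²·(1 − 556/3900)·22.89²/556 = 0.0525007
V̂(x̄_st) = 0.0633574
SE(x̄_st) = √0.0633574 = 0.251709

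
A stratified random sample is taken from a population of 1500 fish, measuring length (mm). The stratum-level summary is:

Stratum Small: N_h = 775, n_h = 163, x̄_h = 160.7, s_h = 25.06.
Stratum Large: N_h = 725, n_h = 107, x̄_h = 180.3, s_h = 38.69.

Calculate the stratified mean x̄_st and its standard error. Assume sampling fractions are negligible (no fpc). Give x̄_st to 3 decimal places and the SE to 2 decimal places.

x̄_st ≈ 170.173, SE ≈ 2.07

x̄_st = Σ W_h x̄_h = (775·160.7 + 725·180.3)/1500 = 170.17333
V̂(x̄_st) = Σ W_h² s_h²/n_h, with W_h = N_h/N and N = 1500:
  stratum Small: (775/1500)²·25.06²/163 = 1.02848
  stratum Large: (725/1500)²·38.69²/107 = 3.26819
V̂(x̄_st) = 4.29667
SE(x̄_st) = √4.29667 = 2.07284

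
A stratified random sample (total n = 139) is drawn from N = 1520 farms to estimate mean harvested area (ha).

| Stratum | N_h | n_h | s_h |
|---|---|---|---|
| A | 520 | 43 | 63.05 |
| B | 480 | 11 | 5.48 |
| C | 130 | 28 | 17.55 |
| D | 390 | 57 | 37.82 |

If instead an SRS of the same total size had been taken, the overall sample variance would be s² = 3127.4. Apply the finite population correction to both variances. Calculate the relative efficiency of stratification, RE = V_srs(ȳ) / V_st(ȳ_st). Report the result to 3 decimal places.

RE ≈ 1.752

V̂(ȳ_st) = Σ W_h² (1 − n_h/N_h) s_h²/n_h, with W_h = N_h/N and N = 1520:
  stratum A: (520/1520)²·(1 − 43/520)·63.05²/43 = 9.92513
  stratum B: (480/1520)²·(1 − 11/480)·5.48²/11 = 0.266008
  stratum C: (130/1520)²·(1 − 28/130)·17.55²/28 = 0.0631324
  stratum D: (390/1520)²·(1 − 57/390)·37.82²/57 = 1.41055
V_st = 11.6648
V_srs = (1 − 139/1520)·3127.4/139 = 20.4418
Relative efficiency = V_srs / V_st = 20.4418/11.6648 = 1.7524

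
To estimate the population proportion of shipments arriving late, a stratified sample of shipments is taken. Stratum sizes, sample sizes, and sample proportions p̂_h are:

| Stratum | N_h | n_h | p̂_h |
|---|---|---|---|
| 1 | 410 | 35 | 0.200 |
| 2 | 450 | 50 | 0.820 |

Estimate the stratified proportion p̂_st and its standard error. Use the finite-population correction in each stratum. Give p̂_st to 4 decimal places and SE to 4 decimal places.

N = 860; stratum weights W_h = N_h/N.
p̂_st = Σ W_h p̂_h = (410·0.200 + 450·0.820)/860 = 0.52442
V̂(p̂_st) = Σ W_h² (1 − n_h/N_h) p̂_h(1−p̂_h)/(n_h−1):
  stratum 1: (410/860)²·(1 − 35/410)·0.200·0.800/34 = 0.000978271
  stratum 2: (450/860)²·(1 − 50/450)·0.820·0.180/49 = 0.000733104
V̂(p̂_st) = 0.00171138; SE = √V̂ = 0.0413688

p̂_st ≈ 0.5244, SE ≈ 0.0414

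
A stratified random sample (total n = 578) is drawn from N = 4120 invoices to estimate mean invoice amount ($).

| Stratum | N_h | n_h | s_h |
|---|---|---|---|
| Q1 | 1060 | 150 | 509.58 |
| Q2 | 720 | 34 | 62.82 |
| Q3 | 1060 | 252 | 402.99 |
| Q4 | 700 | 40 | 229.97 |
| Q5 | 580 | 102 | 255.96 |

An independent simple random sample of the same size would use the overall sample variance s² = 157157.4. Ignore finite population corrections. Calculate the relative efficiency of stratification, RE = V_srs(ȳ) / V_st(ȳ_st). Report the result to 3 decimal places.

RE ≈ 1.284

V̂(ȳ_st) = Σ W_h² s_h²/n_h, with W_h = N_h/N and N = 4120:
  stratum Q1: (1060/4120)²·509.58²/150 = 114.591
  stratum Q2: (720/4120)²·62.82²/34 = 3.54477
  stratum Q3: (1060/4120)²·402.99²/252 = 42.6585
  stratum Q4: (700/4120)²·229.97²/40 = 38.1666
  stratum Q5: (580/4120)²·255.96²/102 = 12.7293
V_st = 211.69
V_srs = s²/n = 157157.4/578 = 271.899
Relative efficiency = V_srs / V_st = 271.899/211.69 = 1.2844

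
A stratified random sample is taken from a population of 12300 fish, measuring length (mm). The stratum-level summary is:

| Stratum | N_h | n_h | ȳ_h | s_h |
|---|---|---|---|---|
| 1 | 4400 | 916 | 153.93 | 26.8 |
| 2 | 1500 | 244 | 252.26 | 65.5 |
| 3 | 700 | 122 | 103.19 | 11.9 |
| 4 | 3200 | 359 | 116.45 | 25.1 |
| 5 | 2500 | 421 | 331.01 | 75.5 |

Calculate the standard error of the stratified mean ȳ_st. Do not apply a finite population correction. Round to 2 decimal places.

SE(ȳ_st) ≈ 1.02

V̂(ȳ_st) = Σ W_h² s_h²/n_h, with W_h = N_h/N and N = 12300:
  stratum 1: (4400/12300)²·26.8²/916 = 0.100339
  stratum 2: (1500/12300)²·65.5²/244 = 0.261496
  stratum 3: (700/12300)²·11.9²/122 = 0.00375941
  stratum 4: (3200/12300)²·25.1²/359 = 0.11878
  stratum 5: (2500/12300)²·75.5²/421 = 0.559347
V̂(ȳ_st) = 1.04372
SE(ȳ_st) = √1.04372 = 1.02163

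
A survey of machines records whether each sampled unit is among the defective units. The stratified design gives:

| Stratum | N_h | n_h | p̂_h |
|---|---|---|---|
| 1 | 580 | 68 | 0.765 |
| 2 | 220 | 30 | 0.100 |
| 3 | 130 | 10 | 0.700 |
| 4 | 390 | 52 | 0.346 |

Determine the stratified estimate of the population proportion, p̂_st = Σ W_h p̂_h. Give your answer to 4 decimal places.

N = 1320; stratum weights W_h = N_h/N.
p̂_st = Σ W_h p̂_h = (580·0.765 + 220·0.100 + 130·0.700 + 390·0.346)/1320 = 0.52397

p̂_st ≈ 0.5240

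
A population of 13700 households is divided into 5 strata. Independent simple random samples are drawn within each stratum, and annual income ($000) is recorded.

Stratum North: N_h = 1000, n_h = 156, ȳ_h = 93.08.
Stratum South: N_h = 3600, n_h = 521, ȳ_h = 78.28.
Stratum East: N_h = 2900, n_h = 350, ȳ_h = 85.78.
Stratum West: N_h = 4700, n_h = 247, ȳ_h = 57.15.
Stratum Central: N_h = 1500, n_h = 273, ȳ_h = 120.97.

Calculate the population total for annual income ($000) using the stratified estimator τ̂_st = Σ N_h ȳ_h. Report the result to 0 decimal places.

τ̂_st ≈ 1073710

τ̂_st = Σ N_h ȳ_h = 1000·93.08 + 3600·78.28 + 2900·85.78 + 4700·57.15 + 1500·120.97 = 1073710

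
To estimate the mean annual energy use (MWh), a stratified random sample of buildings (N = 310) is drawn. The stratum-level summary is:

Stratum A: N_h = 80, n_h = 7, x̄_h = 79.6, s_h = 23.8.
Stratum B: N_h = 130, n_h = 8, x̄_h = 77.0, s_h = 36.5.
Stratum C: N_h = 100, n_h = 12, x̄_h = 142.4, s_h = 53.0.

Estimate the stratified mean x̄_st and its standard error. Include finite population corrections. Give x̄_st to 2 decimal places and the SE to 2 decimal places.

x̄_st = Σ W_h x̄_h = (80·79.6 + 130·77.0 + 100·142.4)/310 = 98.76774
V̂(x̄_st) = Σ W_h² (1 − n_h/N_h) s_h²/n_h, with W_h = N_h/N and N = 310:
  stratum A: (80/310)²·(1 − 7/80)·23.8²/7 = 4.91751
  stratum B: (130/310)²·(1 − 8/130)·36.5²/8 = 27.4837
  stratum C: (100/310)²·(1 − 12/100)·53.0²/12 = 21.4353
V̂(x̄_st) = 53.8365
SE(x̄_st) = √53.8365 = 7.33734

x̄_st ≈ 98.77, SE ≈ 7.34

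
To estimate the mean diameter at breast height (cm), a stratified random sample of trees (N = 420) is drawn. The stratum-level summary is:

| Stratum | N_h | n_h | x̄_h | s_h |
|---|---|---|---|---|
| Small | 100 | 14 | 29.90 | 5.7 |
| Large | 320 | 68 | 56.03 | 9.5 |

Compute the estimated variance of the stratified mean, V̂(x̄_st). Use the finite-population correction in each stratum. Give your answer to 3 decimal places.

V̂(x̄_st) ≈ 0.720

V̂(x̄_st) = Σ W_h² (1 − n_h/N_h) s_h²/n_h, with W_h = N_h/N and N = 420:
  stratum Small: (100/420)²·(1 − 14/100)·5.7²/14 = 0.113141
  stratum Large: (320/420)²·(1 − 68/320)·9.5²/68 = 0.606723
V̂(x̄_st) = 0.719864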